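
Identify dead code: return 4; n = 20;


statement follows a return and is unreachable
Dead: 'n = 20'


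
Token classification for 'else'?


Pattern: reserved word
Type: KEYWORD


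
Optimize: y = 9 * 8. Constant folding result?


9 * 8 = 72 at compile time
Optimized: y = 72


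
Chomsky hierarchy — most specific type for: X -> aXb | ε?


Single nonterminal LHS, but a^n b^n is not regular
Classification: Type 2 (Context-Free)


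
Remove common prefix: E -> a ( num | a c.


Common prefix: 'a'
Factored: E -> a E', E' -> ( num | c


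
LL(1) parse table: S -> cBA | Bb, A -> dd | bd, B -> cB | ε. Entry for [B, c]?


For [B, c]: 'c' ∈ FIRST(cB)
Entry: B -> cB


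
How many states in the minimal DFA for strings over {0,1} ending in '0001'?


Track the longest suffix of input matching a prefix of '0001': 5 classes (prefixes of length 0..4)
Minimal DFA: 5 states


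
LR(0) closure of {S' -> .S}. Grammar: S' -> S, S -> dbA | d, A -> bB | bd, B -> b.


Start: S' -> .S
For each item with dot before a nonterminal B, add B -> .γ for every B-production
Closure: [S' -> .S, S -> .dbA, S -> .d]


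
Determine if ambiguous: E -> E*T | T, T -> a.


precedence layered via separate nonterminal T: deterministic
Unambiguous


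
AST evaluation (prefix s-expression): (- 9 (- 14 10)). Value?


Evaluate inner: (- 14 10) = 4
Evaluate root: (- 9 4) = 5
Result: 5


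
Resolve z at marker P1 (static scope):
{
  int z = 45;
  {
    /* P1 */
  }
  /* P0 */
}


P1's block does not declare z; resolves to the enclosing declaration at depth 0
z = 45


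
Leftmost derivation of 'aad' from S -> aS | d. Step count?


Derivation: S => aS => aaS => aad
Steps: 3


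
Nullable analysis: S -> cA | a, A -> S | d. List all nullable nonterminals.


A nonterminal is nullable iff some alternative derives ε (directly, or every symbol in it is nullable)
Nullable: {}


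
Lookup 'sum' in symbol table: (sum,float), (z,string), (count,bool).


Lookup 'sum' → type float


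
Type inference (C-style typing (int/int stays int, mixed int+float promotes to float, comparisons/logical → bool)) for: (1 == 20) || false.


Operand types: bool || bool
Rule: logical operators take bool operands and yield bool
Result type: bool


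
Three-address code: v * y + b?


Break into single-operator statements:
t1 = v * y
t2 = t1 + b


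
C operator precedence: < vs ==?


'<' is relational (level 7); '==' is equality (level 6)
Higher level binds tighter
'<' has higher precedence than '=='


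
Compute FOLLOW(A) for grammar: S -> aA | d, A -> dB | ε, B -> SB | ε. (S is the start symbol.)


$ ∈ FOLLOW(S). For each A -> αBβ: add FIRST(β)\{ε} to FOLLOW(B); if β nullable, add FOLLOW(A).
FOLLOW(A) = {$, a, d}


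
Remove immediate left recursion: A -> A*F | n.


Left-recursive alternatives: A*F; non-recursive: n
Introduce A': A -> nA', A' -> *FA' | ε


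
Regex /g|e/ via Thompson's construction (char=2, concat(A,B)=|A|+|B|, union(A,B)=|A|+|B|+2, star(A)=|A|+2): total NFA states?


Syntax tree has 2 char leaf(s), 1 union(s), 0 star(s)
chars contribute 2×2 = 4; each union adds +2; each star adds +2
Total: 4 + 2 + 0 = 6 states


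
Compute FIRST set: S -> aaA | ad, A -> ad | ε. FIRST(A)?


Per alternative of A: FIRST(ad) = {a}; FIRST(ε) = {ε}
FIRST(A) = {a, ε}


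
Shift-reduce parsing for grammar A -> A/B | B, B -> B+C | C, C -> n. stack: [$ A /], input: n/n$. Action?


no handle ('A/' is not any RHS); shift 'n'
Action: shift


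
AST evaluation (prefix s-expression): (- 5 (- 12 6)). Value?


Evaluate inner: (- 12 6) = 6
Evaluate root: (- 5 6) = -1
Result: -1


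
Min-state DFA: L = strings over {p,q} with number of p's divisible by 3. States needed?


Track (count of p) mod 3: states 0..2, accept at 0
Minimal DFA: 3 states


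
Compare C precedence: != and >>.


'>>' is shift (level 8); '!=' is equality (level 6)
Higher level binds tighter
'>>' has higher precedence than '!='


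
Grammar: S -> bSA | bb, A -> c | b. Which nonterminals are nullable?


A nonterminal is nullable iff some alternative derives ε (directly, or every symbol in it is nullable)
Nullable: {}


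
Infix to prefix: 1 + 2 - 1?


left-to-right (same/higher precedence on left): tree is (- (+ 1 2) 1)
Prefix: - + 1 2 1


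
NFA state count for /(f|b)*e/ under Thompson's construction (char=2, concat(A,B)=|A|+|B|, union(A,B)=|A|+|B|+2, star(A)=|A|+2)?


Syntax tree has 3 char leaf(s), 1 union(s), 1 star(s)
chars contribute 3×2 = 6; each union adds +2; each star adds +2
Total: 6 + 2 + 2 = 10 states


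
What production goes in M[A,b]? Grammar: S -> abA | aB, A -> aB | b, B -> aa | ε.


For [A, b]: 'b' ∈ FIRST(b)
Entry: A -> b


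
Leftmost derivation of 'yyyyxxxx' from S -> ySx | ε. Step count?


Derivation: S => ySx => yySxx => yyySxxx => yyyySxxxx => yyyyxxxx
Steps: 5


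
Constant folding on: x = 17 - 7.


17 - 7 = 10 at compile time
Optimized: x = 10


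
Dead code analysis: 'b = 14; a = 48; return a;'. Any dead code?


b is assigned but never read
Dead: 'b = 14'


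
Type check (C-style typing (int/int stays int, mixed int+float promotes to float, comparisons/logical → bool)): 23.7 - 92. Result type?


Operand types: float - int
Rule: mixed int/float promotes to float; int/int stays int
Result type: float


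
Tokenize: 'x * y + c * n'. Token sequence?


Scan left to right, longest-match per lexeme
Tokens: ID(x), OP(*), ID(y), OP(+), ID(c), OP(*), ID(n)


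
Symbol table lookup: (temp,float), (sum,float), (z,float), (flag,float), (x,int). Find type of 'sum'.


Lookup 'sum' → type float


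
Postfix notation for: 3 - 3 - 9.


Left to right (same or higher precedence on left)
Postfix: 3 3 - 9 -


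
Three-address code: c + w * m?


Break into single-operator statements:
t1 = w * m
t2 = c + t1


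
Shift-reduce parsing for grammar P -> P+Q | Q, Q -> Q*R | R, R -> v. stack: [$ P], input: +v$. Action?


shift '+' to continue P -> P+Q
Action: shift


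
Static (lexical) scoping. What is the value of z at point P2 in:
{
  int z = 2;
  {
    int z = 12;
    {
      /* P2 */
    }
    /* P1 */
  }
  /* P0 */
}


P2's block does not declare z; resolves to the enclosing declaration at depth 1
z = 12


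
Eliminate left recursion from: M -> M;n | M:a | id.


Left-recursive alternatives: M;n, M:a; non-recursive: id
Introduce M': M -> idM', M' -> ;nM' | :aM' | ε


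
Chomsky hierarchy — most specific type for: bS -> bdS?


LHS has context (more than one symbol) and |LHS| ≤ |RHS|
Classification: Type 1 (Context-Sensitive)


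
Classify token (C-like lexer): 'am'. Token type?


Pattern: letter/underscore followed by alphanumerics, not a keyword
Type: IDENTIFIER


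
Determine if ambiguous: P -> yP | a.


right-linear, alternatives start with distinct terminals 'y' vs 'a': unique leftmost derivation
Unambiguous


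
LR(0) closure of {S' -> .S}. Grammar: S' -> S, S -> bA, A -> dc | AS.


Start: S' -> .S
For each item with dot before a nonterminal B, add B -> .γ for every B-production
Closure: [S' -> .S, S -> .bA]


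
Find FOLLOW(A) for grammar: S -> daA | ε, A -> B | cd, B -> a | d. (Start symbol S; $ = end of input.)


$ ∈ FOLLOW(S). For each A -> αBβ: add FIRST(β)\{ε} to FOLLOW(B); if β nullable, add FOLLOW(A).
FOLLOW(A) = {$}


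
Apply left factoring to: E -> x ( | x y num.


Common prefix: 'x'
Factored: E -> x E', E' -> ( | y num


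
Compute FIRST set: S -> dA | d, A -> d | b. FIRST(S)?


Per alternative of S: FIRST(dA) = {d}; FIRST(d) = {d}
FIRST(S) = {d}


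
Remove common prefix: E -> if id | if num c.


Common prefix: 'if'
Factored: E -> if E', E' -> id | num c


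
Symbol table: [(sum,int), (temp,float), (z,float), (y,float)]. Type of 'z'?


Lookup 'z' → type float


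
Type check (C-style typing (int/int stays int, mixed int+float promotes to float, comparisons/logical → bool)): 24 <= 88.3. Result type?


Operand types: int <= float
Rule: comparison yields bool
Result type: bool


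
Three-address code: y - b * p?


Break into single-operator statements:
t1 = b * p
t2 = y - t1


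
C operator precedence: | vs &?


'&' is bitwise AND (level 5); '|' is bitwise OR (level 3)
Higher level binds tighter
'&' has higher precedence than '|'


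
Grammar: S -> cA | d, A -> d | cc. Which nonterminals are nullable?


A nonterminal is nullable iff some alternative derives ε (directly, or every symbol in it is nullable)
Nullable: {}


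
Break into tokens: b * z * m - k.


Scan left to right, longest-match per lexeme
Tokens: ID(b), OP(*), ID(z), OP(*), ID(m), OP(-), ID(k)


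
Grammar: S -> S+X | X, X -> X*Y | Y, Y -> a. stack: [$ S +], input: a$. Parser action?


no handle ('S+' is not any RHS); shift 'a'
Action: shift


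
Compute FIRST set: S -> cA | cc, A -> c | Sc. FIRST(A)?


Per alternative of A: FIRST(c) = {c}; FIRST(Sc) = {c}
FIRST(A) = {c}


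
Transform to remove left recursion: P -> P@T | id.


Left-recursive alternatives: P@T; non-recursive: id
Introduce P': P -> idP', P' -> @TP' | ε


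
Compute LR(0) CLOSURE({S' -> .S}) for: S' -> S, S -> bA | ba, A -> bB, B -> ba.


Start: S' -> .S
For each item with dot before a nonterminal B, add B -> .γ for every B-production
Closure: [S' -> .S, S -> .bA, S -> .ba]


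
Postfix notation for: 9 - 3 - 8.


Left to right (same or higher precedence on left)
Postfix: 9 3 - 8 -


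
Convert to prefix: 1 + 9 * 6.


'*' binds tighter: tree is (+ 1 (* 9 6))
Prefix: + 1 * 9 6


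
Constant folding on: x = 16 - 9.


16 - 9 = 7 at compile time
Optimized: x = 7


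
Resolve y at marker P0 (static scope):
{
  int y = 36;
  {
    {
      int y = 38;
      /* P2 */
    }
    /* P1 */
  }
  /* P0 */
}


y declared in the same block as P0
y = 36


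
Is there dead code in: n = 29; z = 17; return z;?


n is assigned but never read
Dead: 'n = 29'


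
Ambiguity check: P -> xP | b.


right-linear, alternatives start with distinct terminals 'x' vs 'b': unique leftmost derivation
Unambiguous


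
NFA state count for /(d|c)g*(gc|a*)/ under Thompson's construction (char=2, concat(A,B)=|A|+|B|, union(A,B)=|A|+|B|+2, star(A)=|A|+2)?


Syntax tree has 6 char leaf(s), 2 union(s), 2 star(s)
chars contribute 6×2 = 12; each union adds +2; each star adds +2
Total: 12 + 4 + 4 = 20 states


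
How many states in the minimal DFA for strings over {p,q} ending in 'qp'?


Track the longest suffix of input matching a prefix of 'qp': 3 classes (prefixes of length 0..2)
Minimal DFA: 3 states


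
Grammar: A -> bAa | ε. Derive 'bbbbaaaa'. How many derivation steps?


Derivation: A => bAa => bbAaa => bbbAaaa => bbbbAaaaa => bbbbaaaa
Steps: 5


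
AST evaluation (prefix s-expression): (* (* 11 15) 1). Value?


Evaluate inner: (* 11 15) = 165
Evaluate root: (* 165 1) = 165
Result: 165


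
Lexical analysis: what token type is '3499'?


Pattern: digits only
Type: INTEGER_LITERAL


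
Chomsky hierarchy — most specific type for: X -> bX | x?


Right-linear: every RHS is a terminal or a terminal followed by one nonterminal
Classification: Type 3 (Regular)


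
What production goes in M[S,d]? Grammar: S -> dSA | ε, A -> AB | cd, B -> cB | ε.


For [S, d]: 'd' ∈ FIRST(dSA)
Entry: S -> dSA


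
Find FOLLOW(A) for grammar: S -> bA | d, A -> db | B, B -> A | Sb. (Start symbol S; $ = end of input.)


$ ∈ FOLLOW(S). For each A -> αBβ: add FIRST(β)\{ε} to FOLLOW(B); if β nullable, add FOLLOW(A).
FOLLOW(A) = {$, b}


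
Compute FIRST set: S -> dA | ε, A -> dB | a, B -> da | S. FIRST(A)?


Per alternative of A: FIRST(dB) = {d}; FIRST(a) = {a}
FIRST(A) = {a, d}


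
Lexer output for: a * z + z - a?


Scan left to right, longest-match per lexeme
Tokens: ID(a), OP(*), ID(z), OP(+), ID(z), OP(-), ID(a)


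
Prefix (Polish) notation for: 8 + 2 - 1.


left-to-right (same/higher precedence on left): tree is (- (+ 8 2) 1)
Prefix: - + 8 2 1


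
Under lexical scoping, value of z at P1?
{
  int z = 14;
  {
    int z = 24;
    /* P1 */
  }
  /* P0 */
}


z declared in the same block as P1
z = 24


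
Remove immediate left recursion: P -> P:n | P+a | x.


Left-recursive alternatives: P:n, P+a; non-recursive: x
Introduce P': P -> xP', P' -> :nP' | +aP' | ε


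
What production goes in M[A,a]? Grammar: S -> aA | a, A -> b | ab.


For [A, a]: 'a' ∈ FIRST(ab)
Entry: A -> ab


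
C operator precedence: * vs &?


'*' is multiplicative (level 10); '&' is bitwise AND (level 5)
Higher level binds tighter
'*' has higher precedence than '&'


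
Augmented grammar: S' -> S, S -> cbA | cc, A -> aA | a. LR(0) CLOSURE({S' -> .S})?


Start: S' -> .S
For each item with dot before a nonterminal B, add B -> .γ for every B-production
Closure: [S' -> .S, S -> .cbA, S -> .cc]


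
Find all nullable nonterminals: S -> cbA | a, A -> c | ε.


A nonterminal is nullable iff some alternative derives ε (directly, or every symbol in it is nullable)
Nullable: {A}


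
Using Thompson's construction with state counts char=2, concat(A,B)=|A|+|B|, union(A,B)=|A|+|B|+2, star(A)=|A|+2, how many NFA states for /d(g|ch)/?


Syntax tree has 4 char leaf(s), 1 union(s), 0 star(s)
chars contribute 4×2 = 8; each union adds +2; each star adds +2
Total: 8 + 2 + 0 = 10 states


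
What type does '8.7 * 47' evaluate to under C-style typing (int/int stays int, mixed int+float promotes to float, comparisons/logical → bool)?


Operand types: float * int
Rule: mixed int/float promotes to float; int/int stays int
Result type: float


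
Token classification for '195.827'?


Pattern: digits with a decimal point
Type: FLOAT_LITERAL


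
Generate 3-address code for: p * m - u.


Break into single-operator statements:
t1 = p * m
t2 = t1 - u


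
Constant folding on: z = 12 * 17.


12 * 17 = 204 at compile time
Optimized: z = 204


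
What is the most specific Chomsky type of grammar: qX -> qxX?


LHS has context (more than one symbol) and |LHS| ≤ |RHS|
Classification: Type 1 (Context-Sensitive)


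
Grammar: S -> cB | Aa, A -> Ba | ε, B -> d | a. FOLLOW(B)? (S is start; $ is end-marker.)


$ ∈ FOLLOW(S). For each A -> αBβ: add FIRST(β)\{ε} to FOLLOW(B); if β nullable, add FOLLOW(A).
FOLLOW(B) = {$, a}


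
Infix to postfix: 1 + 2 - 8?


Left to right (same or higher precedence on left)
Postfix: 1 2 + 8 -


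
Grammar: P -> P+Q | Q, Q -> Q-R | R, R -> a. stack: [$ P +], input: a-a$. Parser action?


no handle ('P+' is not any RHS); shift 'a'
Action: shift


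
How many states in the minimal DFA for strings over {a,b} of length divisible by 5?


Track length mod 5: states 0..4, accept at 0
Minimal DFA: 5 states


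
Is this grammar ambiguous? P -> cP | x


right-linear, alternatives start with distinct terminals 'c' vs 'x': unique leftmost derivation
Unambiguous


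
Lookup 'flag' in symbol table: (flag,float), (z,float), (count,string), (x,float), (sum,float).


Lookup 'flag' → type float


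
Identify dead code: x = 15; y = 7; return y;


x is assigned but never read
Dead: 'x = 15'


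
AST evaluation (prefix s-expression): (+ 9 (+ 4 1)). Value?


Evaluate inner: (+ 4 1) = 5
Evaluate root: (+ 9 5) = 14
Result: 14


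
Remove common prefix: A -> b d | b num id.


Common prefix: 'b'
Factored: A -> b A', A' -> d | num id


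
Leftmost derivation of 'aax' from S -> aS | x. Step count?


Derivation: S => aS => aaS => aax
Steps: 3


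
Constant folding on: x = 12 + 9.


12 + 9 = 21 at compile time
Optimized: x = 21


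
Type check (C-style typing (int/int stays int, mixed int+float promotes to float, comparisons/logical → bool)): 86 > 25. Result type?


Operand types: int > int
Rule: comparison yields bool
Result type: bool


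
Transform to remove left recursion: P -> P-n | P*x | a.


Left-recursive alternatives: P-n, P*x; non-recursive: a
Introduce P': P -> aP', P' -> -nP' | *xP' | ε


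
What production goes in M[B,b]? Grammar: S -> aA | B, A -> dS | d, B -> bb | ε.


For [B, b]: 'b' ∈ FIRST(bb)
Entry: B -> bb


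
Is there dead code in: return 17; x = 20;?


statement follows a return and is unreachable
Dead: 'x = 20'


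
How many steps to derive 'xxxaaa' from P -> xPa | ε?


Derivation: P => xPa => xxPaa => xxxPaaa => xxxaaa
Steps: 4


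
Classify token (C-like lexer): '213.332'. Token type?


Pattern: digits with a decimal point
Type: FLOAT_LITERAL


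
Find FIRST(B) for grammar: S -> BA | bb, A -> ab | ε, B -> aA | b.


Per alternative of B: FIRST(aA) = {a}; FIRST(b) = {b}
FIRST(B) = {a, b}


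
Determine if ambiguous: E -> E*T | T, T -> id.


precedence layered via separate nonterminal T: deterministic
Unambiguous


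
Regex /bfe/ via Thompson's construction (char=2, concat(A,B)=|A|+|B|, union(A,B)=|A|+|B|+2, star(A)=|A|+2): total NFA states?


Syntax tree has 3 char leaf(s), 0 union(s), 0 star(s)
chars contribute 3×2 = 6; each union adds +2; each star adds +2
Total: 6 + 0 + 0 = 6 states


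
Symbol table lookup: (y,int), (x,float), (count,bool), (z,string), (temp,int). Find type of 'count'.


Lookup 'count' → type bool


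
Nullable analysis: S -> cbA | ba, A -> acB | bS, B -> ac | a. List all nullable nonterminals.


A nonterminal is nullable iff some alternative derives ε (directly, or every symbol in it is nullable)
Nullable: {}


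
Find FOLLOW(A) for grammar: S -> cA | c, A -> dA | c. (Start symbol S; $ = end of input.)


$ ∈ FOLLOW(S). For each A -> αBβ: add FIRST(β)\{ε} to FOLLOW(B); if β nullable, add FOLLOW(A).
FOLLOW(A) = {$}


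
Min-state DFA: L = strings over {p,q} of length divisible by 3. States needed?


Track length mod 3: states 0..2, accept at 0
Minimal DFA: 3 states


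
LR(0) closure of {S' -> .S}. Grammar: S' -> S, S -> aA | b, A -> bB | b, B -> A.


Start: S' -> .S
For each item with dot before a nonterminal B, add B -> .γ for every B-production
Closure: [S' -> .S, S -> .aA, S -> .b]


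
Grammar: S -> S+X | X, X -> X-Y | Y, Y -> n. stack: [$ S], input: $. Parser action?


start symbol S on stack, input exhausted
Action: accept


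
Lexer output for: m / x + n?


Scan left to right, longest-match per lexeme
Tokens: ID(m), OP(/), ID(x), OP(+), ID(n)


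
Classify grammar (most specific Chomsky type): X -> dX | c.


Right-linear: every RHS is a terminal or a terminal followed by one nonterminal
Classification: Type 3 (Regular)


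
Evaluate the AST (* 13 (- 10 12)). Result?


Evaluate inner: (- 10 12) = -2
Evaluate root: (* 13 -2) = -26
Result: -26


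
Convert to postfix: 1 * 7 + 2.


Left to right (same or higher precedence on left)
Postfix: 1 7 * 2 +


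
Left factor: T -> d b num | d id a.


Common prefix: 'd'
Factored: T -> d T', T' -> b num | id a


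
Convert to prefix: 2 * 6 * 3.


left-to-right (same/higher precedence on left): tree is (* (* 2 6) 3)
Prefix: * * 2 6 3


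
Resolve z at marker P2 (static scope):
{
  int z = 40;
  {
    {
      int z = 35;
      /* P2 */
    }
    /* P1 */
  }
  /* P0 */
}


z declared in the same block as P2
z = 35


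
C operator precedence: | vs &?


'&' is bitwise AND (level 5); '|' is bitwise OR (level 3)
Higher level binds tighter
'&' has higher precedence than '|'


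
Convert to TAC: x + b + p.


Break into single-operator statements:
t1 = x + b
t2 = t1 + p


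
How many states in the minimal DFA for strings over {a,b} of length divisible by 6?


Track length mod 6: states 0..5, accept at 0
Minimal DFA: 6 states


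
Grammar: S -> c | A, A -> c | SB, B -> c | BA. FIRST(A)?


Per alternative of A: FIRST(c) = {c}; FIRST(SB) = {c}
FIRST(A) = {c}


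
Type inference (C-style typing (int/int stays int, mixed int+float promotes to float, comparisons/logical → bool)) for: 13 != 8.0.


Operand types: int != float
Rule: comparison yields bool
Result type: bool


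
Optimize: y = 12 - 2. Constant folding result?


12 - 2 = 10 at compile time
Optimized: y = 10


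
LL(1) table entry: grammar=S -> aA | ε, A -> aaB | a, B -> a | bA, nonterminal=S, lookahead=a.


For [S, a]: 'a' ∈ FIRST(aA)
Entry: S -> aA


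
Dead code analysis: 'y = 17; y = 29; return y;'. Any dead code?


first assignment to y is overwritten before any read
Dead: 'y = 17'


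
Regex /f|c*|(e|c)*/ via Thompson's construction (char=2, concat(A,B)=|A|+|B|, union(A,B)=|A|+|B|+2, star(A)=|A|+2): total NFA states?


Syntax tree has 4 char leaf(s), 3 union(s), 2 star(s)
chars contribute 4×2 = 8; each union adds +2; each star adds +2
Total: 8 + 6 + 4 = 18 states


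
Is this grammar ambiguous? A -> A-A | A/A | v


'v-v/v' has two parse trees (no precedence encoded between - and /)
Ambiguous


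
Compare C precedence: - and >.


'-' is additive (level 9); '>' is relational (level 7)
Higher level binds tighter
'-' has higher precedence than '>'


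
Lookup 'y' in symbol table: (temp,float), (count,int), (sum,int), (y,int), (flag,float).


Lookup 'y' → type int


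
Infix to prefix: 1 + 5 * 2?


'*' binds tighter: tree is (+ 1 (* 5 2))
Prefix: + 1 * 5 2


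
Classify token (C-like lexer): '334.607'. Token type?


Pattern: digits with a decimal point
Type: FLOAT_LITERAL


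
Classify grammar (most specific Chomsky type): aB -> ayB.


LHS has context (more than one symbol) and |LHS| ≤ |RHS|
Classification: Type 1 (Context-Sensitive)


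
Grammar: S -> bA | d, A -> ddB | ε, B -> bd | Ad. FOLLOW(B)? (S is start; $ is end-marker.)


$ ∈ FOLLOW(S). For each A -> αBβ: add FIRST(β)\{ε} to FOLLOW(B); if β nullable, add FOLLOW(A).
FOLLOW(B) = {$, d}


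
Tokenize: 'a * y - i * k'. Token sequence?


Scan left to right, longest-match per lexeme
Tokens: ID(a), OP(*), ID(y), OP(-), ID(i), OP(*), ID(k)


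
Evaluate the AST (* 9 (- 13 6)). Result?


Evaluate inner: (- 13 6) = 7
Evaluate root: (* 9 7) = 63
Result: 63


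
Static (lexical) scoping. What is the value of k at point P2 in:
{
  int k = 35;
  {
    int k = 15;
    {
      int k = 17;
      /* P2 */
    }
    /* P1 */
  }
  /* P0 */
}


k declared in the same block as P2
k = 17


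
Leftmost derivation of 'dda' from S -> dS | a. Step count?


Derivation: S => dS => ddS => dda
Steps: 3


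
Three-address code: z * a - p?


Break into single-operator statements:
t1 = z * a
t2 = t1 - p


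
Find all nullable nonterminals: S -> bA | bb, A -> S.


A nonterminal is nullable iff some alternative derives ε (directly, or every symbol in it is nullable)
Nullable: {}


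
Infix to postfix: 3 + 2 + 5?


Left to right (same or higher precedence on left)
Postfix: 3 2 + 5 +


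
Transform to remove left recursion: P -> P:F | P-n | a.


Left-recursive alternatives: P:F, P-n; non-recursive: a
Introduce P': P -> aP', P' -> :FP' | -nP' | ε


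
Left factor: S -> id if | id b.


Common prefix: 'id'
Factored: S -> id S', S' -> if | b


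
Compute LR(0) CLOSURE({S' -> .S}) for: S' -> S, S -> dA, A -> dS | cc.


Start: S' -> .S
For each item with dot before a nonterminal B, add B -> .γ for every B-production
Closure: [S' -> .S, S -> .dA]


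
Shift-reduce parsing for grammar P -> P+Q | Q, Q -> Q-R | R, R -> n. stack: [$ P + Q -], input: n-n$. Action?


no handle; shift 'n'
Action: shift


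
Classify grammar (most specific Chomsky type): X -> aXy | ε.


Single nonterminal LHS, but a^n y^n is not regular
Classification: Type 2 (Context-Free)


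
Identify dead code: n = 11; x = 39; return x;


n is assigned but never read
Dead: 'n = 11'


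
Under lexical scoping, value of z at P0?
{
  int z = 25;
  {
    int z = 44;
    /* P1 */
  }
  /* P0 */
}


z declared in the same block as P0
z = 25


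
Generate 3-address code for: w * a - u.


Break into single-operator statements:
t1 = w * a
t2 = t1 - u


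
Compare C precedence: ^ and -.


'-' is additive (level 9); '^' is bitwise XOR (level 4)
Higher level binds tighter
'-' has higher precedence than '^'


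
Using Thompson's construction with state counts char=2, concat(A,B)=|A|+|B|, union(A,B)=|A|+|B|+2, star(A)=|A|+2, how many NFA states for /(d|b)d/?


Syntax tree has 3 char leaf(s), 1 union(s), 0 star(s)
chars contribute 3×2 = 6; each union adds +2; each star adds +2
Total: 6 + 2 + 0 = 8 states


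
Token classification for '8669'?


Pattern: digits only
Type: INTEGER_LITERAL


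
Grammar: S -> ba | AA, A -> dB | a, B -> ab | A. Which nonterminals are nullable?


A nonterminal is nullable iff some alternative derives ε (directly, or every symbol in it is nullable)
Nullable: {}


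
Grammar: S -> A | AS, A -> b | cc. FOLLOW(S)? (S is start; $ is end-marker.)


$ ∈ FOLLOW(S). For each A -> αBβ: add FIRST(β)\{ε} to FOLLOW(B); if β nullable, add FOLLOW(A).
FOLLOW(S) = {$}


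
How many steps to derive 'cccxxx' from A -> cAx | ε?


Derivation: A => cAx => ccAxx => cccAxxx => cccxxx
Steps: 4


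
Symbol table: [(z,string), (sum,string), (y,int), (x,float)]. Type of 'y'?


Lookup 'y' → type int


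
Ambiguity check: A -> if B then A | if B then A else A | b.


dangling else: 'if B then if B then b else b' parses two ways
Ambiguous


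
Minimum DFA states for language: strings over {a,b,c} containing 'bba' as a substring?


KMP-style automaton: 3 progress states + 1 absorbing accept = 4
Minimal DFA: 4 states


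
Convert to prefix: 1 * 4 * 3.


left-to-right (same/higher precedence on left): tree is (* (* 1 4) 3)
Prefix: * * 1 4 3


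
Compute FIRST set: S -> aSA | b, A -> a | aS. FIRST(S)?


Per alternative of S: FIRST(aSA) = {a}; FIRST(b) = {b}
FIRST(S) = {a, b}


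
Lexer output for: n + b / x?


Scan left to right, longest-match per lexeme
Tokens: ID(n), OP(+), ID(b), OP(/), ID(x)


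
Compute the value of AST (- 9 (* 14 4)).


Evaluate inner: (* 14 4) = 56
Evaluate root: (- 9 56) = -47
Result: -47


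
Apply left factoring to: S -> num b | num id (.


Common prefix: 'num'
Factored: S -> num S', S' -> b | id (


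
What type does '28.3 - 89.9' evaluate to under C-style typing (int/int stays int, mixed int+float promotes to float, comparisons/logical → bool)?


Operand types: float - float
Rule: mixed int/float promotes to float; int/int stays int
Result type: float


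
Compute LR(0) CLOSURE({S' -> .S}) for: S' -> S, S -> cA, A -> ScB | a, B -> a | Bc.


Start: S' -> .S
For each item with dot before a nonterminal B, add B -> .γ for every B-production
Closure: [S' -> .S, S -> .cA]


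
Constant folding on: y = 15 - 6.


15 - 6 = 9 at compile time
Optimized: y = 9


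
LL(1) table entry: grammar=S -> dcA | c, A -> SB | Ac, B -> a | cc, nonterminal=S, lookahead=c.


For [S, c]: 'c' ∈ FIRST(c)
Entry: S -> c


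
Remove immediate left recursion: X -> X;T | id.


Left-recursive alternatives: X;T; non-recursive: id
Introduce X': X -> idX', X' -> ;TX' | ε


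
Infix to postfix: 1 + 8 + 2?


Left to right (same or higher precedence on left)
Postfix: 1 8 + 2 +


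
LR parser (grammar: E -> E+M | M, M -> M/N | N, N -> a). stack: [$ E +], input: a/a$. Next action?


no handle ('E+' is not any RHS); shift 'a'
Action: shift


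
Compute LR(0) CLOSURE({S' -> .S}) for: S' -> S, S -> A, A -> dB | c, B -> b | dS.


Start: S' -> .S
For each item with dot before a nonterminal B, add B -> .γ for every B-production
Closure: [S' -> .S, S -> .A, A -> .dB, A -> .c]


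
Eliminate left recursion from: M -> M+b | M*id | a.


Left-recursive alternatives: M+b, M*id; non-recursive: a
Introduce M': M -> aM', M' -> +bM' | *idM' | ε


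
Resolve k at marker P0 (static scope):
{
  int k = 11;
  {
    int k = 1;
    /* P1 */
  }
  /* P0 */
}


k declared in the same block as P0
k = 11


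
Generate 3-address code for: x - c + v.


Break into single-operator statements:
t1 = x - c
t2 = t1 + v


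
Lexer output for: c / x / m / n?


Scan left to right, longest-match per lexeme
Tokens: ID(c), OP(/), ID(x), OP(/), ID(m), OP(/), ID(n)


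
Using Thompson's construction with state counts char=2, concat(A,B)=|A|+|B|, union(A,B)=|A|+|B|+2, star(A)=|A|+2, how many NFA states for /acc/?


Syntax tree has 3 char leaf(s), 0 union(s), 0 star(s)
chars contribute 3×2 = 6; each union adds +2; each star adds +2
Total: 6 + 0 + 0 = 6 states


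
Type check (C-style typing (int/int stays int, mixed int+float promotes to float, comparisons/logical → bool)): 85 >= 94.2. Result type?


Operand types: int >= float
Rule: comparison yields bool
Result type: bool


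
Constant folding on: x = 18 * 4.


18 * 4 = 72 at compile time
Optimized: x = 72


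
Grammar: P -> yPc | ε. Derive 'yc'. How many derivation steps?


Derivation: P => yPc => yc
Steps: 2


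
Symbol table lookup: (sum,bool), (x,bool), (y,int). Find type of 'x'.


Lookup 'x' → type bool


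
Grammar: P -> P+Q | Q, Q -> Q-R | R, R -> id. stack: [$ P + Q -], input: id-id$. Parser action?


no handle; shift 'id'
Action: shift


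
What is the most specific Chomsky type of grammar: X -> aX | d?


Right-linear: every RHS is a terminal or a terminal followed by one nonterminal
Classification: Type 3 (Regular)


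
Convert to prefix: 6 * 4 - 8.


left-to-right (same/higher precedence on left): tree is (- (* 6 4) 8)
Prefix: - * 6 4 8


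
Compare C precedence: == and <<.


'<<' is shift (level 8); '==' is equality (level 6)
Higher level binds tighter
'<<' has higher precedence than '=='


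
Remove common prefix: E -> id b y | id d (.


Common prefix: 'id'
Factored: E -> id E', E' -> b y | d (


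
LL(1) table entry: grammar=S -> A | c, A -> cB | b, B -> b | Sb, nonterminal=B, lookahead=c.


For [B, c]: 'c' ∈ FIRST(Sb)
Entry: B -> Sb


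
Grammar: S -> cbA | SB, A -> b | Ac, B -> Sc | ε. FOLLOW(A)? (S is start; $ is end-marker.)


$ ∈ FOLLOW(S). For each A -> αBβ: add FIRST(β)\{ε} to FOLLOW(B); if β nullable, add FOLLOW(A).
FOLLOW(A) = {$, c}


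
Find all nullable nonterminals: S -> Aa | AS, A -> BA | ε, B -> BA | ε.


A nonterminal is nullable iff some alternative derives ε (directly, or every symbol in it is nullable)
Nullable: {A, B}


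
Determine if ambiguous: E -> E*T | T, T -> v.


precedence layered via separate nonterminal T: deterministic
Unambiguous


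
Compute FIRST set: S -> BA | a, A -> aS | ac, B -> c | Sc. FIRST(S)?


Per alternative of S: FIRST(BA) = {a, c}; FIRST(a) = {a}
FIRST(S) = {a, c}


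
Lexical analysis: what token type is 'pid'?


Pattern: letter/underscore followed by alphanumerics, not a keyword
Type: IDENTIFIER


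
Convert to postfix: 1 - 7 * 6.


* has higher precedence, evaluate 7*6 first
Postfix: 1 7 6 * -


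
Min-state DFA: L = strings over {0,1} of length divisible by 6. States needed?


Track length mod 6: states 0..5, accept at 0
Minimal DFA: 6 states


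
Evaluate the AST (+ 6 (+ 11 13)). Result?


Evaluate inner: (+ 11 13) = 24
Evaluate root: (+ 6 24) = 30
Result: 30


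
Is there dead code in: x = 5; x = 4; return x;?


first assignment to x is overwritten before any read
Dead: 'x = 5'


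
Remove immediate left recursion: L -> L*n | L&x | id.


Left-recursive alternatives: L*n, L&x; non-recursive: id
Introduce L': L -> idL', L' -> *nL' | &xL' | ε


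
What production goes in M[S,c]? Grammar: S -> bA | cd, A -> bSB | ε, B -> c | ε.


For [S, c]: 'c' ∈ FIRST(cd)
Entry: S -> cd


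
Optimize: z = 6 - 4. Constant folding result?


6 - 4 = 2 at compile time
Optimized: z = 2


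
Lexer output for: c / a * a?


Scan left to right, longest-match per lexeme
Tokens: ID(c), OP(/), ID(a), OP(*), ID(a)


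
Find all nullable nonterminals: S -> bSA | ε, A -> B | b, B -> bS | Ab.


A nonterminal is nullable iff some alternative derives ε (directly, or every symbol in it is nullable)
Nullable: {S}


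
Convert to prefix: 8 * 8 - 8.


left-to-right (same/higher precedence on left): tree is (- (* 8 8) 8)
Prefix: - * 8 8 8


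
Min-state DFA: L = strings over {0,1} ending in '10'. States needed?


Track the longest suffix of input matching a prefix of '10': 3 classes (prefixes of length 0..2)
Minimal DFA: 3 states


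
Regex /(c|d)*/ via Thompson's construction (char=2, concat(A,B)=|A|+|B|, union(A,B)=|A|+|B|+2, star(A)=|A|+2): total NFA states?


Syntax tree has 2 char leaf(s), 1 union(s), 1 star(s)
chars contribute 2×2 = 4; each union adds +2; each star adds +2
Total: 4 + 2 + 2 = 8 states


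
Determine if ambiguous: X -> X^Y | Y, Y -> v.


precedence layered via separate nonterminal Y: deterministic
Unambiguous


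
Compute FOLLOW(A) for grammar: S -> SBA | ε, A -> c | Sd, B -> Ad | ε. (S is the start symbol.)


$ ∈ FOLLOW(S). For each A -> αBβ: add FIRST(β)\{ε} to FOLLOW(B); if β nullable, add FOLLOW(A).
FOLLOW(A) = {$, c, d}


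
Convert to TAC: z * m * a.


Break into single-operator statements:
t1 = z * m
t2 = t1 * a


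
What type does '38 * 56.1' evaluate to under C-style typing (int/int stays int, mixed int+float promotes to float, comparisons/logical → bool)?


Operand types: int * float
Rule: mixed int/float promotes to float; int/int stays int
Result type: float


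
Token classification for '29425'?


Pattern: digits only
Type: INTEGER_LITERAL


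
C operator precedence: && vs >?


'>' is relational (level 7); '&&' is logical AND (level 2)
Higher level binds tighter
'>' has higher precedence than '&&'


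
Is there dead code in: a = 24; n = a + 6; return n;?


a is read by n's definition; n is returned
No dead code


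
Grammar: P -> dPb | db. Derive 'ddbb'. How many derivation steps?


Derivation: P => dPb => ddbb
Steps: 2


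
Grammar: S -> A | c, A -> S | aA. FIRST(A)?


Per alternative of A: FIRST(S) = {a, c}; FIRST(aA) = {a}
FIRST(A) = {a, c}


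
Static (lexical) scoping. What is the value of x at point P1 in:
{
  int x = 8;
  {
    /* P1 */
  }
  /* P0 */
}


P1's block does not declare x; resolves to the enclosing declaration at depth 0
x = 8


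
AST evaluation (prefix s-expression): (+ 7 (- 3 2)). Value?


Evaluate inner: (- 3 2) = 1
Evaluate root: (+ 7 1) = 8
Result: 8


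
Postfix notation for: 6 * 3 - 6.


Left to right (same or higher precedence on left)
Postfix: 6 3 * 6 -


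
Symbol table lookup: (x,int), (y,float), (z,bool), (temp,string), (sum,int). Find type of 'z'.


Lookup 'z' → type bool


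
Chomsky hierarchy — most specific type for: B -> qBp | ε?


Single nonterminal LHS, but q^n p^n is not regular
Classification: Type 2 (Context-Free)


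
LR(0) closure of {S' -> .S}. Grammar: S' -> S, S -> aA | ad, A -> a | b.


Start: S' -> .S
For each item with dot before a nonterminal B, add B -> .γ for every B-production
Closure: [S' -> .S, S -> .aA, S -> .ad]


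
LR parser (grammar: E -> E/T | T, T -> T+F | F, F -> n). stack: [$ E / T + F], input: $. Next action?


handle 'T+F' on top
Action: reduce (T -> T+F)


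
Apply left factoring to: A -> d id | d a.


Common prefix: 'd'
Factored: A -> d A', A' -> id | a


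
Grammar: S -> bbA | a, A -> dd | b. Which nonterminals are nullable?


A nonterminal is nullable iff some alternative derives ε (directly, or every symbol in it is nullable)
Nullable: {}


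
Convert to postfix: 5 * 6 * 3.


Left to right (same or higher precedence on left)
Postfix: 5 6 * 3 *


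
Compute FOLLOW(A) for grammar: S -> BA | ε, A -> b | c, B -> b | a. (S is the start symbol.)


$ ∈ FOLLOW(S). For each A -> αBβ: add FIRST(β)\{ε} to FOLLOW(B); if β nullable, add FOLLOW(A).
FOLLOW(A) = {$}


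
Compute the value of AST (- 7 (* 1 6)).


Evaluate inner: (* 1 6) = 6
Evaluate root: (- 7 6) = 1
Result: 1


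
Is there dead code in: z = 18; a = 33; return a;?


z is assigned but never read
Dead: 'z = 18'


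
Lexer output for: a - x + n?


Scan left to right, longest-match per lexeme
Tokens: ID(a), OP(-), ID(x), OP(+), ID(n)


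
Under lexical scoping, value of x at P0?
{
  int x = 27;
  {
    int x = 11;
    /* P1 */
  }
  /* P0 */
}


x declared in the same block as P0
x = 27


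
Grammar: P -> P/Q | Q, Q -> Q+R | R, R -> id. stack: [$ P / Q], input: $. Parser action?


handle 'P/Q' on top; lookahead ∈ FOLLOW(P) = {/, $}
Action: reduce (P -> P/Q)


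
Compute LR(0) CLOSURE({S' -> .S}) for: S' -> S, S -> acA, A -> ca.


Start: S' -> .S
For each item with dot before a nonterminal B, add B -> .γ for every B-production
Closure: [S' -> .S, S -> .acA]


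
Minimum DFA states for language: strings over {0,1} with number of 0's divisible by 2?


Track (count of 0) mod 2: states 0..1, accept at 0
Minimal DFA: 2 states


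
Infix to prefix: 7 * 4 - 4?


left-to-right (same/higher precedence on left): tree is (- (* 7 4) 4)
Prefix: - * 7 4 4


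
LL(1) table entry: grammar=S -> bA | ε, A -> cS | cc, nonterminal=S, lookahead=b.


For [S, b]: 'b' ∈ FIRST(bA)
Entry: S -> bA


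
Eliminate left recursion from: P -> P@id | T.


Left-recursive alternatives: P@id; non-recursive: T
Introduce P': P -> TP', P' -> @idP' | ε


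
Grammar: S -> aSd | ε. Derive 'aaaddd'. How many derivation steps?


Derivation: S => aSd => aaSdd => aaaSddd => aaaddd
Steps: 4


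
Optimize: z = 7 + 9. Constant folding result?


7 + 9 = 16 at compile time
Optimized: z = 16


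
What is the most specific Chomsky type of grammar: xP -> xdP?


LHS has context (more than one symbol) and |LHS| ≤ |RHS|
Classification: Type 1 (Context-Sensitive)


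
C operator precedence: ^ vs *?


'*' is multiplicative (level 10); '^' is bitwise XOR (level 4)
Higher level binds tighter
'*' has higher precedence than '^'


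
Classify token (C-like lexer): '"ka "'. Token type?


Pattern: double-quoted sequence
Type: STRING_LITERAL


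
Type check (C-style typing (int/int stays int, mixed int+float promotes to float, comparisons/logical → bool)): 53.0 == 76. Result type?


Operand types: float == int
Rule: comparison yields bool
Result type: bool


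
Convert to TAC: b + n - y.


Break into single-operator statements:
t1 = b + n
t2 = t1 - y


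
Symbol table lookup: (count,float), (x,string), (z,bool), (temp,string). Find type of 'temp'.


Lookup 'temp' → type string


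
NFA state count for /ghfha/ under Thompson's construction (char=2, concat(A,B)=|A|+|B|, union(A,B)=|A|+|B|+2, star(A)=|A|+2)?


Syntax tree has 5 char leaf(s), 0 union(s), 0 star(s)
chars contribute 5×2 = 10; each union adds +2; each star adds +2
Total: 10 + 0 + 0 = 10 states


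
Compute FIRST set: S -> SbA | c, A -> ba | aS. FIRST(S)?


Per alternative of S: FIRST(SbA) = {c}; FIRST(c) = {c}
FIRST(S) = {c}


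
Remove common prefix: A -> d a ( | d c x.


Common prefix: 'd'
Factored: A -> d A', A' -> a ( | c x


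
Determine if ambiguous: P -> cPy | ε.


balanced c^n…y^n: each string has a unique parse
Unambiguous
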